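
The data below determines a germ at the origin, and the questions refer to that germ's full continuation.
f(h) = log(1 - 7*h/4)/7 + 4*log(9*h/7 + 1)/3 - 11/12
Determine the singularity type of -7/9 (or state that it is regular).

The point is a logarithmic branch point.

The term (4/3)*log(1 - h/(-7/9)) has argument 1 - -7/9/(-7/9) = 0 at -7/9: a logarithmic (infinitely-sheeted) branch point; the remaining terms are analytic or single-valued there.


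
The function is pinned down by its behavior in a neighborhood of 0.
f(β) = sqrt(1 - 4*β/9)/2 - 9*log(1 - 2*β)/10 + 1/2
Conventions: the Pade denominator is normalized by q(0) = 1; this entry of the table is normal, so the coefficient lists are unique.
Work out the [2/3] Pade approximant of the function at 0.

The Pade approximant has numerator coefficients [1, -703101869/1220233680, -124858997191/109821031200]; denominator coefficients [1, -2763940973/1220233680, 6595865983/7321402080, 6445322063/49419464040].

Taylor coefficients needed (expand at 0): a_0 = 1, a_1 = 76/45, a_2 = 724/405, a_3 = 8738/3645, a_4 = 118073/32805, a_5 = 8502706/1476225.
Write the denominator as Q(β) = 1 + q1*β + q2*β^2 + q3*β^3. Requiring Q*f - P = O(β^6) with deg P <= 2 kills the coefficients of β^3..β^5 in Q*f:
  β^3: a_3 + q1*a_2 + q2*a_1 + q3*a_0 = 0, i.e. 8738/3645 + (724/405)*q1 + (76/45)*q2 + (1)*q3 = 0.
  β^4: a_4 + q1*a_3 + q2*a_2 + q3*a_1 = 0, i.e. 118073/32805 + (8738/3645)*q1 + (724/405)*q2 + (76/45)*q3 = 0.
  β^5: a_5 + q1*a_4 + q2*a_3 + q3*a_2 = 0, i.e. 8502706/1476225 + (118073/32805)*q1 + (8738/3645)*q2 + (724/405)*q3 = 0.
Solving this linear system: q1 = -2763940973/1220233680, q2 = 6595865983/7321402080, q3 = 6445322063/49419464040.
The numerator is Q*f truncated at degree 2: P0 = a_0 = 1; P1 = a_1 + q1*a_0 = -703101869/1220233680; P2 = a_2 + q1*a_1 + q2*a_0 = -124858997191/109821031200.


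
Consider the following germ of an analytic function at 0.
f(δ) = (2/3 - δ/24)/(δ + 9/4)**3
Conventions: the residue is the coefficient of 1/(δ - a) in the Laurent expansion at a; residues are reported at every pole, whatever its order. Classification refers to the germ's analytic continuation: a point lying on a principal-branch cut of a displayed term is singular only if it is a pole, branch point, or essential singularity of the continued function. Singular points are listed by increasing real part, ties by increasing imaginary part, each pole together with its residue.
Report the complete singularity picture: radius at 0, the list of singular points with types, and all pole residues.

Radius of convergence at 0: 9/4.
At -9/4: a pole of order 3; residue 0.

Denominator factor (δ + 9/4)^3: pole of order 3 at -9/4, modulus 9/4.
The radius of convergence is the smallest modulus among the singular points: 9/4.
At the order-3 pole -9/4 set g(δ) = (δ - (-9/4))^3*f(δ) = 2/3 - δ/24.
Order-3 pole: residue = g''(a)/2; g''(-9/4) = 0, so the residue is 0.


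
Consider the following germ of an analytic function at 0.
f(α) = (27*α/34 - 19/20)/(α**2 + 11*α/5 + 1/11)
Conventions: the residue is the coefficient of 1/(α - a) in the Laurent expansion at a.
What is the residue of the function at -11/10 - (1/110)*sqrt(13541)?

The factor α**2 + 11*α/5 + 1/11 splits as (α - a)(α - a') with a = -11/10 - (1/110)*sqrt(13541), a' = -11/10 + (1/110)*sqrt(13541). At the order-1 pole a set g(α) = (α - a)*f(α) = [27*α/34 - 19/20] / (α - a').
Simple pole: residue = g(a) at a = -11/10 - (1/110)*sqrt(13541), which is 27/68 + (155/20927)*sqrt(13541).

The residue is 27/68 + (155/20927)*sqrt(13541).


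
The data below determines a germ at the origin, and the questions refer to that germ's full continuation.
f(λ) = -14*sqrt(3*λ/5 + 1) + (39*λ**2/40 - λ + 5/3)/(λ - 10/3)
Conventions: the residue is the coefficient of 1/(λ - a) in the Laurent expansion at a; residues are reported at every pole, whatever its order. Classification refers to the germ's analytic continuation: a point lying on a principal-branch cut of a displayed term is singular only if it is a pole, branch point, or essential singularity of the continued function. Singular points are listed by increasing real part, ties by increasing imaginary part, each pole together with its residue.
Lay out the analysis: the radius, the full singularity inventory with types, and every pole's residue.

Radius of convergence at 0: 5/3.
At -5/3: an algebraic (square-root) branch point.
At 10/3: a pole of order 1; residue 55/6.

Denominator factor (λ - 10/3): pole of order 1 at 10/3, modulus 10/3.
Branch term (-14)*sqrt(1 - λ/(-5/3)): its argument vanishes at λ = -5/3, a square-root branch point, modulus 5/3.
The radius of convergence is the smallest modulus among the singular points: 5/3.
The branch term is analytic at 10/3 and contributes nothing to the residue; only the rational part matters.
At the order-1 pole 10/3 set g(λ) = (λ - (10/3))*(rational part) = 39*λ**2/40 - λ + 5/3.
Simple pole: residue = g(a) at a = 10/3, which is 55/6.
List the singular points by increasing real part (a conjugate pair: the negative imaginary part first).


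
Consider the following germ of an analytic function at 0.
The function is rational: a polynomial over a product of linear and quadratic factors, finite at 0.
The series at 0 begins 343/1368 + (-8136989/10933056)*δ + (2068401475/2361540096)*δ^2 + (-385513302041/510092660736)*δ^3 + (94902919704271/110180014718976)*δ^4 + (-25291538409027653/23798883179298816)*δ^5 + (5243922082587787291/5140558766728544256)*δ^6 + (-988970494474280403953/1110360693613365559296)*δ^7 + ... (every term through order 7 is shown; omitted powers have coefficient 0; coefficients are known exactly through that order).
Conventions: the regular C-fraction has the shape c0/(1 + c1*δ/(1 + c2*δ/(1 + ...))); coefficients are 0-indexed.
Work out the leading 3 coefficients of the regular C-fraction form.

Taylor coefficients (read off): a_0 = 343/1368, a_1 = -8136989/10933056, a_2 = 2068401475/2361540096.
c0 = a_0 = 343/1368. Peel one level at a time: if S = 1 + c*δ/S' with S'(0) = 1, then c is the δ-coefficient of S and S' = c*δ/(S - 1).
S_1 = c0/f = 1 + (23723/7992)*δ + (786247/147852)*δ^2 + ...; c1 = 23723/7992.
S_2 = c1*δ/(S_1 - 1) = 1 + (-224642/125393)*δ + ...; c2 = -224642/125393.

The regular C-fraction coefficients are [343/1368, 23723/7992, -224642/125393].


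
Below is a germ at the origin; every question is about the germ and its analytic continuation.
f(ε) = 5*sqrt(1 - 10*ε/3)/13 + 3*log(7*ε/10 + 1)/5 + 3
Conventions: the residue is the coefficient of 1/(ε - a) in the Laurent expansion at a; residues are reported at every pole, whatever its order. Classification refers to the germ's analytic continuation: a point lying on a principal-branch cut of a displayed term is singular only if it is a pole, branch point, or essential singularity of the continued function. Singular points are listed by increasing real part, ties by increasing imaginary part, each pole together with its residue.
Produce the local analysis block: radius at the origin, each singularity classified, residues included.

Branch term (3/5)*log(1 - ε/(-10/7)): its argument vanishes at ε = -10/7, a logarithmic branch point, modulus 10/7.
Branch term (5/13)*sqrt(1 - ε/(3/10)): its argument vanishes at ε = 3/10, a square-root branch point, modulus 3/10.
The radius of convergence is the smallest modulus among the singular points: 3/10.
List the singular points by increasing real part (a conjugate pair: the negative imaginary part first).

Radius of convergence at 0: 3/10.
At -10/7: a logarithmic branch point.
At 3/10: an algebraic (square-root) branch point.


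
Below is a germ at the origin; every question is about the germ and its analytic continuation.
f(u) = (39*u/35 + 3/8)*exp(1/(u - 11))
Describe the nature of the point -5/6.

There is no denominator, hence no pole anywhere.
The essential point of exp(1/(u - (11))) is 11, not -5/6.
So the germ continues analytically to -5/6.

The point is a regular point.


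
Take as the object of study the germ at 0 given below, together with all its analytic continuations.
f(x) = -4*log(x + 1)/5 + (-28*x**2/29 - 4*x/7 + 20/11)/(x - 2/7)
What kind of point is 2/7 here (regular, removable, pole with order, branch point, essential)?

The denominator factor x - 2/7 vanishes at 2/7 and appears to the power 1; the numerator there equals 24636/15631, nonzero, and no other factor vanishes.
The branch terms are analytic at this point.
Hence a pole whose order is the multiplicity, 1.

The point is a pole of order 1.


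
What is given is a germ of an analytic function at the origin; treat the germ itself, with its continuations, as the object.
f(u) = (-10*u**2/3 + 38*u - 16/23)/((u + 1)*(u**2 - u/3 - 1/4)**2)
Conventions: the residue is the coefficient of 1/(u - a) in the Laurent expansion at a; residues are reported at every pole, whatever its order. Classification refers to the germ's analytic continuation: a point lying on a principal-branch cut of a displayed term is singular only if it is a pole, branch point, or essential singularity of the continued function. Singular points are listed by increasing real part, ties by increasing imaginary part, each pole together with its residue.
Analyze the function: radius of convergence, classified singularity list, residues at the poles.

Radius of convergence at 0: -1/6 + (1/6)*sqrt(10).
At -1: a pole of order 1; residue -139200/3887.
At 1/6 - (1/6)*sqrt(10): a pole of order 2; residue 69600/3887 + (1965387/194350)*sqrt(10).
At 1/6 + (1/6)*sqrt(10): a pole of order 2; residue 69600/3887 - (1965387/194350)*sqrt(10).

Denominator factor (u + 1): pole of order 1 at -1, modulus 1.
Denominator factor (u**2 - u/3 - 1/4)^2: discriminant 10/9, real irrational roots 1/6 + (1/6)*sqrt(10) and 1/6 - (1/6)*sqrt(10); poles of order 2, moduli 1/6 + (1/6)*sqrt(10) and -1/6 + (1/6)*sqrt(10).
The radius of convergence is the smallest modulus among the singular points: -1/6 + (1/6)*sqrt(10).
At the order-1 pole -1 set g(u) = (u - (-1))*f(u) = (-10*u**2/3 + 38*u - 16/23)/(u**2 - u/3 - 1/4)**2.
Simple pole: residue = g(a) at a = -1, which is -139200/3887.
The factor u**2 - u/3 - 1/4 splits as (u - a)(u - a') with a = 1/6 - (1/6)*sqrt(10), a' = 1/6 + (1/6)*sqrt(10). At the order-2 pole a set g(u) = (u - a)^2*f(u) = [(-10*u**2/3 + 38*u - 16/23)/(u + 1)] / (u - a')^2.
Order-2 pole: residue = g'(a); g'(1/6 - (1/6)*sqrt(10)) = 69600/3887 + (1965387/194350)*sqrt(10), so the residue is 69600/3887 + (1965387/194350)*sqrt(10).
The factor u**2 - u/3 - 1/4 splits as (u - a)(u - a') with a = 1/6 + (1/6)*sqrt(10), a' = 1/6 - (1/6)*sqrt(10). At the order-2 pole a set g(u) = (u - a)^2*f(u) = [(-10*u**2/3 + 38*u - 16/23)/(u + 1)] / (u - a')^2.
Order-2 pole: residue = g'(a); g'(1/6 + (1/6)*sqrt(10)) = 69600/3887 - (1965387/194350)*sqrt(10), so the residue is 69600/3887 - (1965387/194350)*sqrt(10).
List the singular points by increasing real part (a conjugate pair: the negative imaginary part first).


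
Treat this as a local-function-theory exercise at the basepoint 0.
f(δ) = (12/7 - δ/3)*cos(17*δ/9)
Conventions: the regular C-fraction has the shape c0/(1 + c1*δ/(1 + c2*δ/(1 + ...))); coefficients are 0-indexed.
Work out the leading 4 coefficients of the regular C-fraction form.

The regular C-fraction coefficients are [12/7, 7/36, -787/84, 578/63].

Taylor coefficients (expand at 0): a_0 = 12/7, a_1 = -1/3, a_2 = -578/189, a_3 = 289/486.
c0 = a_0 = 12/7. Peel one level at a time: if S = 1 + c*δ/S' with S'(0) = 1, then c is the δ-coefficient of S and S' = c*δ/(S - 1).
S_1 = c0/f = 1 + (7/36)*δ + (787/432)*δ^2 + ...; c1 = 7/36.
S_2 = c1*δ/(S_1 - 1) = 1 + (-787/84)*δ + (227443/2646)*δ^2 + ...; c2 = -787/84.
S_3 = c2*δ/(S_2 - 1) = 1 + (578/63)*δ + ...; c3 = 578/63.


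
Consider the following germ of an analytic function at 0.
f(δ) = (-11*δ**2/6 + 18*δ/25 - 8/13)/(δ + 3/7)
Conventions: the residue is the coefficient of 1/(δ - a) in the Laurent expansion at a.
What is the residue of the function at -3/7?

The residue is -40153/31850.

At the order-1 pole -3/7 set g(δ) = (δ - (-3/7))*f(δ) = -11*δ**2/6 + 18*δ/25 - 8/13.
Simple pole: residue = g(a) at a = -3/7, which is -40153/31850.


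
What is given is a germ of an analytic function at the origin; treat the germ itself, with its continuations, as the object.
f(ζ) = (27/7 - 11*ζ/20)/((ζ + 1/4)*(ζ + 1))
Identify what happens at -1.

The denominator factor ζ + 1 vanishes at -1 and appears to the power 1; the numerator there equals 617/140, nonzero, and no other factor vanishes.
Hence a pole whose order is the multiplicity, 1.

The point is a pole of order 1.


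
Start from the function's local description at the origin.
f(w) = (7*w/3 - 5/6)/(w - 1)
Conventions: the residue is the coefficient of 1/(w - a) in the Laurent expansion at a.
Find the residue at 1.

The residue is 3/2.

At the order-1 pole 1 set g(w) = (w - (1))*f(w) = 7*w/3 - 5/6.
Simple pole: residue = g(a) at a = 1, which is 3/2.


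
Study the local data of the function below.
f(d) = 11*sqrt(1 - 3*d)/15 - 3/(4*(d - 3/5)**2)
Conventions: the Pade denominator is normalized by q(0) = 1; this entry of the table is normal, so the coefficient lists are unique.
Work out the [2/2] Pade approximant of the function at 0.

The Pade approximant has numerator coefficients [-27/20, -365177087/875330568, 350889204391/21007933632]; denominator coefficients [1, -412121669/72944214, 13695164389/1750661136].

Taylor coefficients needed (expand at 0): a_0 = -27/20, a_1 = -362/45, a_2 = -6547/360, a_3 = -258019/6480, a_4 = -2572171/31104.
Write the denominator as Q(d) = 1 + q1*d + q2*d^2. Requiring Q*f - P = O(d^5) with deg P <= 2 kills the coefficients of d^3..d^4 in Q*f:
  d^3: a_3 + q1*a_2 + q2*a_1 = 0, i.e. -258019/6480 + (-6547/360)*q1 + (-362/45)*q2 = 0.
  d^4: a_4 + q1*a_3 + q2*a_2 = 0, i.e. -2572171/31104 + (-258019/6480)*q1 + (-6547/360)*q2 = 0.
Solving this linear system: q1 = -412121669/72944214, q2 = 13695164389/1750661136.
The numerator is Q*f truncated at degree 2: P0 = a_0 = -27/20; P1 = a_1 + q1*a_0 = -365177087/875330568; P2 = a_2 + q1*a_1 + q2*a_0 = 350889204391/21007933632.


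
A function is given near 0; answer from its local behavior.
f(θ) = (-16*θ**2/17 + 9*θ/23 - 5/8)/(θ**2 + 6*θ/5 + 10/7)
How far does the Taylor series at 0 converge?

The radius of convergence is (1/7)*sqrt(70).

Denominator factor (θ**2 + 6*θ/5 + 10/7): discriminant -748/175, complex-conjugate roots (-3/5) + ((1/35)*sqrt(1309))*i and (-3/5) - ((1/35)*sqrt(1309))*i; poles of order 1, moduli (1/7)*sqrt(70) and (1/7)*sqrt(70).
The radius of convergence is the smallest modulus among the singular points: (1/7)*sqrt(70).


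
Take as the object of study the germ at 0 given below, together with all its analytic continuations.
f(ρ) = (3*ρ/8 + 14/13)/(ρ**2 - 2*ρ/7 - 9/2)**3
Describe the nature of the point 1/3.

The point is a regular point.

Denominator factors: ρ**2 - 2*ρ/7 - 9/2 = -565/126 at ρ = 1/3 — none vanishes.
So the germ continues analytically to 1/3.


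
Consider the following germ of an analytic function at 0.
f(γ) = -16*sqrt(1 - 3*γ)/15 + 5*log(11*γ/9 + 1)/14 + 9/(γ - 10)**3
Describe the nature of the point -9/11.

The point is a logarithmic branch point.

The term (5/14)*log(1 - γ/(-9/11)) has argument 1 - -9/11/(-9/11) = 0 at -9/11: a logarithmic (infinitely-sheeted) branch point; the remaining terms are analytic or single-valued there.


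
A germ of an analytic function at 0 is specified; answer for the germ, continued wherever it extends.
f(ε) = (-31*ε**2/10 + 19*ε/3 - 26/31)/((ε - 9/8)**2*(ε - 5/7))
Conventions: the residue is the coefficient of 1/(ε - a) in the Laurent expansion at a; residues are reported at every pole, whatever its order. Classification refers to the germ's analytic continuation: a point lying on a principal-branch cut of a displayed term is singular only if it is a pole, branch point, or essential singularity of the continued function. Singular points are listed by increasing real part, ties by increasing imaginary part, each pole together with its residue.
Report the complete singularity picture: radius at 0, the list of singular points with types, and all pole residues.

Denominator factor (ε - 5/7): pole of order 1 at 5/7, modulus 5/7.
Denominator factor (ε - 9/8)^2: pole of order 2 at 9/8, modulus 9/8.
The radius of convergence is the smallest modulus among the singular points: 5/7.
At the order-1 pole 5/7 set g(ε) = (ε - (5/7))*f(ε) = (-31*ε**2/10 + 19*ε/3 - 26/31)/(ε - 9/8)**2.
Simple pole: residue = g(a) at a = 5/7, which is 613472/49197.
At the order-2 pole 9/8 set g(ε) = (ε - (9/8))^2*f(ε) = (-31*ε**2/10 + 19*ε/3 - 26/31)/(ε - 5/7).
Order-2 pole: residue = g'(a); g'(9/8) = -7659827/491970, so the residue is -7659827/491970.
List the singular points by increasing real part (a conjugate pair: the negative imaginary part first).

Radius of convergence at 0: 5/7.
At 5/7: a pole of order 1; residue 613472/49197.
At 9/8: a pole of order 2; residue -7659827/491970.


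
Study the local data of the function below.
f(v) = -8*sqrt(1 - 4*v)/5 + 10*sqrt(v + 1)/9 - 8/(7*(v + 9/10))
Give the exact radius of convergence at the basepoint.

The radius of convergence is 1/4.

Denominator factor (v + 9/10): pole of order 1 at -9/10, modulus 9/10.
Branch term (-8/5)*sqrt(1 - v/(1/4)): its argument vanishes at v = 1/4, a square-root branch point, modulus 1/4.
Branch term (10/9)*sqrt(1 - v/(-1)): its argument vanishes at v = -1, a square-root branch point, modulus 1.
The radius of convergence is the smallest modulus among the singular points: 1/4.


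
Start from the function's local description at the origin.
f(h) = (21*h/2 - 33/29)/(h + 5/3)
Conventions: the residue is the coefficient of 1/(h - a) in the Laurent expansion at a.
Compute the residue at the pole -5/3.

At the order-1 pole -5/3 set g(h) = (h - (-5/3))*f(h) = 21*h/2 - 33/29.
Simple pole: residue = g(a) at a = -5/3, which is -1081/58.

The residue is -1081/58.


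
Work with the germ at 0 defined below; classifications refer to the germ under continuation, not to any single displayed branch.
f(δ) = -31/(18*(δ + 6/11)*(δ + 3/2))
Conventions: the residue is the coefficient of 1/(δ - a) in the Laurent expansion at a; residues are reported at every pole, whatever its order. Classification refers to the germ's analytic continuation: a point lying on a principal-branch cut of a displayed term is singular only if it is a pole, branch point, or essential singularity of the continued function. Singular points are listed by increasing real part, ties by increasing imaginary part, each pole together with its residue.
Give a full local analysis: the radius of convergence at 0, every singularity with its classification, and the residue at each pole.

Radius of convergence at 0: 6/11.
At -3/2: a pole of order 1; residue 341/189.
At -6/11: a pole of order 1; residue -341/189.

Denominator factor (δ + 6/11): pole of order 1 at -6/11, modulus 6/11.
Denominator factor (δ + 3/2): pole of order 1 at -3/2, modulus 3/2.
The radius of convergence is the smallest modulus among the singular points: 6/11.
At the order-1 pole -3/2 set g(δ) = (δ - (-3/2))*f(δ) = -31/(18*(δ + 6/11)).
Simple pole: residue = g(a) at a = -3/2, which is 341/189.
At the order-1 pole -6/11 set g(δ) = (δ - (-6/11))*f(δ) = -31/(18*(δ + 3/2)).
Simple pole: residue = g(a) at a = -6/11, which is -341/189.
List the singular points by increasing real part (a conjugate pair: the negative imaginary part first).


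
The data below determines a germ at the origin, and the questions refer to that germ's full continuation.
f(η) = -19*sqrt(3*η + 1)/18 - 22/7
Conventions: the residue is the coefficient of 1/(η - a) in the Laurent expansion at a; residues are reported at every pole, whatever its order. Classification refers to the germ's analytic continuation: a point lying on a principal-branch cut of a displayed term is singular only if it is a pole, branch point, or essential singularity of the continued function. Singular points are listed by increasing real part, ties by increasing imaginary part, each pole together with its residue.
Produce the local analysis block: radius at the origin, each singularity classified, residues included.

Branch term (-19/18)*sqrt(1 - η/(-1/3)): its argument vanishes at η = -1/3, a square-root branch point, modulus 1/3.
The radius of convergence is the smallest modulus among the singular points: 1/3.

Radius of convergence at 0: 1/3.
At -1/3: an algebraic (square-root) branch point.


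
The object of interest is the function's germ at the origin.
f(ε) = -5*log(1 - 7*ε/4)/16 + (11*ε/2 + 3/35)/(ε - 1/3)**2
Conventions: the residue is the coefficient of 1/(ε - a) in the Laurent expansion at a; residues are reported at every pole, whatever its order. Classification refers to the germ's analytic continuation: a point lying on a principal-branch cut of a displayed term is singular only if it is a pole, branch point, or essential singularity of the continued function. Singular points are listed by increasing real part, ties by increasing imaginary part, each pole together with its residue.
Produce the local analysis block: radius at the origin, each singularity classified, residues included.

Radius of convergence at 0: 1/3.
At 1/3: a pole of order 2; residue 11/2.
At 4/7: a logarithmic branch point.

Denominator factor (ε - 1/3)^2: pole of order 2 at 1/3, modulus 1/3.
Branch term (-5/16)*log(1 - ε/(4/7)): its argument vanishes at ε = 4/7, a logarithmic branch point, modulus 4/7.
The radius of convergence is the smallest modulus among the singular points: 1/3.
The branch term is analytic at 1/3 and contributes nothing to the residue; only the rational part matters.
At the order-2 pole 1/3 set g(ε) = (ε - (1/3))^2*(rational part) = 11*ε/2 + 3/35.
Order-2 pole: residue = g'(a); g'(1/3) = 11/2, so the residue is 11/2.
List the singular points by increasing real part (a conjugate pair: the negative imaginary part first).


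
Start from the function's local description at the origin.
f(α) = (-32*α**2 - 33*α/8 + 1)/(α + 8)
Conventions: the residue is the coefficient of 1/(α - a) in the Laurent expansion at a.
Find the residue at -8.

At the order-1 pole -8 set g(α) = (α - (-8))*f(α) = -32*α**2 - 33*α/8 + 1.
Simple pole: residue = g(a) at a = -8, which is -2014.

The residue is -2014.


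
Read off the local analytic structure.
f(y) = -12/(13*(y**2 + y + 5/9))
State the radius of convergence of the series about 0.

The radius of convergence is (1/3)*sqrt(5).

Denominator factor (y**2 + y + 5/9): discriminant -11/9, complex-conjugate roots (-1/2) + ((1/6)*sqrt(11))*i and (-1/2) - ((1/6)*sqrt(11))*i; poles of order 1, moduli (1/3)*sqrt(5) and (1/3)*sqrt(5).
The radius of convergence is the smallest modulus among the singular points: (1/3)*sqrt(5).


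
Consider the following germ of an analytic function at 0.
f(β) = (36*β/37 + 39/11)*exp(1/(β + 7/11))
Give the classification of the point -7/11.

The point is an essential singularity.

The exponent 1/(β - (-7/11)) has a pole at -7/11, so exp(1/(β - (-7/11))) takes every nonzero value near it: an essential singularity (not a pole of any order).


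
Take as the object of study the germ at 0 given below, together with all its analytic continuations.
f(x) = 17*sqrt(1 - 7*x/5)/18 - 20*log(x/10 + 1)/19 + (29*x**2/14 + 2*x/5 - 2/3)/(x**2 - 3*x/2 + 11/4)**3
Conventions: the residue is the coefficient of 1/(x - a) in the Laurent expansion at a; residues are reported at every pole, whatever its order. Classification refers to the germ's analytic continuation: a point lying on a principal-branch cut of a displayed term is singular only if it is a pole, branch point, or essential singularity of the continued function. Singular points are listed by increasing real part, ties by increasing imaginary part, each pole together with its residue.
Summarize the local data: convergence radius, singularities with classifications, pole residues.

Denominator factor (x**2 - 3*x/2 + 11/4)^3: discriminant -35/4, complex-conjugate roots (3/4) + ((1/4)*sqrt(35))*i and (3/4) - ((1/4)*sqrt(35))*i; poles of order 3, moduli (1/2)*sqrt(11) and (1/2)*sqrt(11).
Branch term (-20/19)*log(1 - x/(-10)): its argument vanishes at x = -10, a logarithmic branch point, modulus 10.
Branch term (17/18)*sqrt(1 - x/(5/7)): its argument vanishes at x = 5/7, a square-root branch point, modulus 5/7.
The radius of convergence is the smallest modulus among the singular points: 5/7.
The branch terms are analytic at (3/4) - ((1/4)*sqrt(35))*i and contribute nothing to the residue; only the rational part matters.
The factor x**2 - 3*x/2 + 11/4 splits as (x - a)(x - a') with a = (3/4) - ((1/4)*sqrt(35))*i, a' = (3/4) + ((1/4)*sqrt(35))*i. At the order-3 pole a set g(x) = (x - a)^3*(rational part) = [29*x**2/14 + 2*x/5 - 2/3] / (x - a')^3.
Order-3 pole: residue = g''(a)/2; g''((3/4) - ((1/4)*sqrt(35))*i) = ((31032/1500625)*sqrt(35))*i, so the residue is ((15516/1500625)*sqrt(35))*i.
The branch terms are analytic at (3/4) + ((1/4)*sqrt(35))*i and contribute nothing to the residue; only the rational part matters.
The factor x**2 - 3*x/2 + 11/4 splits as (x - a)(x - a') with a = (3/4) + ((1/4)*sqrt(35))*i, a' = (3/4) - ((1/4)*sqrt(35))*i. At the order-3 pole a set g(x) = (x - a)^3*(rational part) = [29*x**2/14 + 2*x/5 - 2/3] / (x - a')^3.
Order-3 pole: residue = g''(a)/2; g''((3/4) + ((1/4)*sqrt(35))*i) = -((31032/1500625)*sqrt(35))*i, so the residue is -((15516/1500625)*sqrt(35))*i.
List the singular points by increasing real part (a conjugate pair: the negative imaginary part first).

Radius of convergence at 0: 5/7.
At -10: a logarithmic branch point.
At 5/7: an algebraic (square-root) branch point.
At (3/4) - ((1/4)*sqrt(35))*i: a pole of order 3; residue ((15516/1500625)*sqrt(35))*i.
At (3/4) + ((1/4)*sqrt(35))*i: a pole of order 3; residue -((15516/1500625)*sqrt(35))*i.


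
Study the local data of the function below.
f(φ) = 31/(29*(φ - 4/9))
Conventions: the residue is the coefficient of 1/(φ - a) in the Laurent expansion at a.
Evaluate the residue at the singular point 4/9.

At the order-1 pole 4/9 set g(φ) = (φ - (4/9))*f(φ) = 31/29.
Simple pole: residue = g(a) at a = 4/9, which is 31/29.

The residue is 31/29.


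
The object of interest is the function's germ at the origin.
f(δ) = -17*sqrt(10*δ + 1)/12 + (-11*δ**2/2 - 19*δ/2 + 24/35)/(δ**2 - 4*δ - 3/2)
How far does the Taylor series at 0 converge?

Denominator factor (δ**2 - 4*δ - 3/2): discriminant 22, real irrational roots 2 + (1/2)*sqrt(22) and 2 - (1/2)*sqrt(22); poles of order 1, moduli 2 + (1/2)*sqrt(22) and -2 + (1/2)*sqrt(22).
Branch term (-17/12)*sqrt(1 - δ/(-1/10)): its argument vanishes at δ = -1/10, a square-root branch point, modulus 1/10.
The radius of convergence is the smallest modulus among the singular points: 1/10.

The radius of convergence is 1/10.


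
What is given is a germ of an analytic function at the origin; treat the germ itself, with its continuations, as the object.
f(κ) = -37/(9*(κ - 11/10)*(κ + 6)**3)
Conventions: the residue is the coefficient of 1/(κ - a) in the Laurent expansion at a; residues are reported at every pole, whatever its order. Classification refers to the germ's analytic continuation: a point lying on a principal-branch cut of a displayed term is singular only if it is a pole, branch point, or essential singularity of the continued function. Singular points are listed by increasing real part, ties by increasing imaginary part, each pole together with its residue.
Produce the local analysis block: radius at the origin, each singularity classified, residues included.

Denominator factor (κ + 6)^3: pole of order 3 at -6, modulus 6.
Denominator factor (κ - 11/10): pole of order 1 at 11/10, modulus 11/10.
The radius of convergence is the smallest modulus among the singular points: 11/10.
At the order-3 pole -6 set g(κ) = (κ - (-6))^3*f(κ) = -37/(9*(κ - 11/10)).
Order-3 pole: residue = g''(a)/2; g''(-6) = 74000/3221199, so the residue is 37000/3221199.
At the order-1 pole 11/10 set g(κ) = (κ - (11/10))*f(κ) = -37/(9*(κ + 6)**3).
Simple pole: residue = g(a) at a = 11/10, which is -37000/3221199.
List the singular points by increasing real part (a conjugate pair: the negative imaginary part first).

Radius of convergence at 0: 11/10.
At -6: a pole of order 3; residue 37000/3221199.
At 11/10: a pole of order 1; residue -37000/3221199.


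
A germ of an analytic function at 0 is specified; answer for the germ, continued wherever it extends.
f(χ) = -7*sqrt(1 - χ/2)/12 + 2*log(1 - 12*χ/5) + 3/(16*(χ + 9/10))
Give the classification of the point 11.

The point is a regular point.

Denominator factors: χ + 9/10 = 119/10 at χ = 11 — none vanishes.
Branch term log(1 - χ/(5/12)): argument at 11 is -127/5, nonzero, so 11 is not its branch point (a point on a principal cut is still regular for the continued germ).
Branch term sqrt(1 - χ/(2)): argument at 11 is -9/2, nonzero, so 11 is not its branch point (a point on a principal cut is still regular for the continued germ).
So the germ continues analytically to 11.


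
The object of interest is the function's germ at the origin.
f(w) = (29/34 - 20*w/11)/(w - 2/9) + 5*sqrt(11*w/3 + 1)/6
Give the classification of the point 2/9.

The denominator factor w - 2/9 vanishes at 2/9 and appears to the power 1; the numerator there equals 1511/3366, nonzero, and no other factor vanishes.
The branch terms are analytic at this point.
Hence a pole whose order is the multiplicity, 1.

The point is a pole of order 1.


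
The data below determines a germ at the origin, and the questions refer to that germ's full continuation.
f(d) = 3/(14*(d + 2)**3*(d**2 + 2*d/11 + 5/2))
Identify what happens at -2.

The denominator factor d + 2 vanishes at -2 and appears to the power 3; the numerator there equals 3/14, nonzero, and no other factor vanishes.
Hence a pole whose order is the multiplicity, 3.

The point is a pole of order 3.


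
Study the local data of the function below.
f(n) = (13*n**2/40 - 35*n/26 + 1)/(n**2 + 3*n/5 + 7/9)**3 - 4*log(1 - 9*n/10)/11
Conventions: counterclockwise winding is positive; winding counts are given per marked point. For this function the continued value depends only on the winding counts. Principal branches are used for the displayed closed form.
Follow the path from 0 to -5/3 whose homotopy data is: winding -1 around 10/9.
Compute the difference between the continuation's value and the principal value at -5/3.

The rational part is single-valued and drops out of the difference; each branch term changes only by its own monodromy.
(-4/11)*log(1 - n/(10/9)): each positive loop around 10/9 adds 2*pi*i to the log, so winding -1 contributes (-4/11)*(-1)*2*pi*i = (8/11)*pi*i.
Summing the contributions at n = -5/3 gives (8/11)*pi*i.

Continued minus principal equals (8/11)*pi*i.


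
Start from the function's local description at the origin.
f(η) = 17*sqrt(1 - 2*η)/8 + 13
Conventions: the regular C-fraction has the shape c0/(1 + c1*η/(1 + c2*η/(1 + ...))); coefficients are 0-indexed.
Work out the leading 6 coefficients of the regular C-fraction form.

The regular C-fraction coefficients are [121/8, 17/121, -155/242, -121/310, -189/310, -155/378].

Taylor coefficients (expand at 0): a_0 = 121/8, a_1 = -17/8, a_2 = -17/16, a_3 = -17/16, a_4 = -85/64, a_5 = -119/64.
c0 = a_0 = 121/8. Peel one level at a time: if S = 1 + c*η/S' with S'(0) = 1, then c is the η-coefficient of S and S' = c*η/(S - 1).
S_1 = c0/f = 1 + (17/121)*η + (2635/29282)*η^2 + ...; c1 = 17/121.
S_2 = c1*η/(S_1 - 1) = 1 + (-155/242)*η + (-1/4)*η^2 + ...; c2 = -155/242.
S_3 = c2*η/(S_2 - 1) = 1 + (-121/310)*η + (-22869/96100)*η^2 + ...; c3 = -121/310.
S_4 = c3*η/(S_3 - 1) = 1 + (-189/310)*η + (-1/4)*η^2 + ...; c4 = -189/310.
S_5 = c4*η/(S_4 - 1) = 1 + (-155/378)*η + ...; c5 = -155/378.


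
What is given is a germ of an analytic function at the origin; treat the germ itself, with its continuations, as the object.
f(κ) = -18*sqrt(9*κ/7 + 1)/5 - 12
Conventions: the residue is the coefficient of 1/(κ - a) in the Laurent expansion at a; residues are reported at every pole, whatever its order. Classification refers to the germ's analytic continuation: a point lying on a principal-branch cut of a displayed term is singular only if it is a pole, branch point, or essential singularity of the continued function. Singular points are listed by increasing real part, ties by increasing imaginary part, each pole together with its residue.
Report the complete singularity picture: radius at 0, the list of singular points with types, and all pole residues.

Branch term (-18/5)*sqrt(1 - κ/(-7/9)): its argument vanishes at κ = -7/9, a square-root branch point, modulus 7/9.
The radius of convergence is the smallest modulus among the singular points: 7/9.

Radius of convergence at 0: 7/9.
At -7/9: an algebraic (square-root) branch point.


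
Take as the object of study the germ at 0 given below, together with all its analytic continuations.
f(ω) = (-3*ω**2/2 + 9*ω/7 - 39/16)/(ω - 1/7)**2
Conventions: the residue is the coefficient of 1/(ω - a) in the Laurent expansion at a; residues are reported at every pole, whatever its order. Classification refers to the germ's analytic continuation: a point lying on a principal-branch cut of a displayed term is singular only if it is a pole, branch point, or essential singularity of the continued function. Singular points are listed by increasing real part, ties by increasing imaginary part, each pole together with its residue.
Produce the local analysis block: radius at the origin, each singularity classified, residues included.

Denominator factor (ω - 1/7)^2: pole of order 2 at 1/7, modulus 1/7.
The radius of convergence is the smallest modulus among the singular points: 1/7.
At the order-2 pole 1/7 set g(ω) = (ω - (1/7))^2*f(ω) = -3*ω**2/2 + 9*ω/7 - 39/16.
Order-2 pole: residue = g'(a); g'(1/7) = 6/7, so the residue is 6/7.

Radius of convergence at 0: 1/7.
At 1/7: a pole of order 2; residue 6/7.


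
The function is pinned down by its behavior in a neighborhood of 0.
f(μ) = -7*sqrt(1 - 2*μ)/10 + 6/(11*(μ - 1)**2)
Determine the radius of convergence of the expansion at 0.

Denominator factor (μ - 1)^2: pole of order 2 at 1, modulus 1.
Branch term (-7/10)*sqrt(1 - μ/(1/2)): its argument vanishes at μ = 1/2, a square-root branch point, modulus 1/2.
The radius of convergence is the smallest modulus among the singular points: 1/2.

The radius of convergence is 1/2.


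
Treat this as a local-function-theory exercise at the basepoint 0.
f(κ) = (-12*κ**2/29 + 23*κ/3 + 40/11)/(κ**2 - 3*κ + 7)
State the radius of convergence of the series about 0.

Denominator factor (κ**2 - 3*κ + 7): discriminant -19, complex-conjugate roots (3/2) + ((1/2)*sqrt(19))*i and (3/2) - ((1/2)*sqrt(19))*i; poles of order 1, moduli sqrt(7) and sqrt(7).
The radius of convergence is the smallest modulus among the singular points: sqrt(7).

The radius of convergence is sqrt(7).


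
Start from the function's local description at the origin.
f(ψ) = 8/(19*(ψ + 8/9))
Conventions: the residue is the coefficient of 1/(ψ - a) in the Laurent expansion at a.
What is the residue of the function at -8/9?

At the order-1 pole -8/9 set g(ψ) = (ψ - (-8/9))*f(ψ) = 8/19.
Simple pole: residue = g(a) at a = -8/9, which is 8/19.

The residue is 8/19.


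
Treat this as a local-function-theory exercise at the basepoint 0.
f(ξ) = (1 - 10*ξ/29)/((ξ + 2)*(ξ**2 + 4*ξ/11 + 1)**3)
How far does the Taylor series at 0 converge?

Denominator factor (ξ**2 + 4*ξ/11 + 1)^3: discriminant -468/121, complex-conjugate roots (-2/11) + ((3/11)*sqrt(13))*i and (-2/11) - ((3/11)*sqrt(13))*i; poles of order 3, moduli 1 and 1.
Denominator factor (ξ + 2): pole of order 1 at -2, modulus 2.
The radius of convergence is the smallest modulus among the singular points: 1.

The radius of convergence is 1.


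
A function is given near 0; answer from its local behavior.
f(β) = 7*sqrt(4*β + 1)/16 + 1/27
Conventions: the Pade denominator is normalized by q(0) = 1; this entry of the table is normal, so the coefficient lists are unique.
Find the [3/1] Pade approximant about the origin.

The Pade approximant has numerator coefficients [205/432, 1781/864, 21/16, -7/16]; denominator coefficients [1, 5/2].

Taylor coefficients needed (expand at 0): a_0 = 205/432, a_1 = 7/8, a_2 = -7/8, a_3 = 7/4, a_4 = -35/8.
Write the denominator as Q(β) = 1 + q1*β. Requiring Q*f - P = O(β^5) with deg P <= 3 kills the coefficients of β^4..β^4 in Q*f:
  β^4: a_4 + q1*a_3 = 0, i.e. -35/8 + (7/4)*q1 = 0.
Solving this linear system: q1 = 5/2.
The numerator is Q*f truncated at degree 3: P0 = a_0 = 205/432; P1 = a_1 + q1*a_0 = 1781/864; P2 = a_2 + q1*a_1 = 21/16; P3 = a_3 + q1*a_2 = -7/16.


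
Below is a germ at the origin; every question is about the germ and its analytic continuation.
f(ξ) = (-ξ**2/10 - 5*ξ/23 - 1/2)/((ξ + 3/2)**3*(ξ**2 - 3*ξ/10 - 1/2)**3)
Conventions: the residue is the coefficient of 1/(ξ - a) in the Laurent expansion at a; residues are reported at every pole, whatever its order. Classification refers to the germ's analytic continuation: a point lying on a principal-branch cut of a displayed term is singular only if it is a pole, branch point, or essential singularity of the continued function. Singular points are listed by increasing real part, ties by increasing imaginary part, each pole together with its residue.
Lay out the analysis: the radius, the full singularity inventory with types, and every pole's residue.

Denominator factor (ξ + 3/2)^3: pole of order 3 at -3/2, modulus 3/2.
Denominator factor (ξ**2 - 3*ξ/10 - 1/2)^3: discriminant 209/100, real irrational roots 3/20 + (1/20)*sqrt(209) and 3/20 - (1/20)*sqrt(209); poles of order 3, moduli 3/20 + (1/20)*sqrt(209) and -3/20 + (1/20)*sqrt(209).
The radius of convergence is the smallest modulus among the singular points: -3/20 + (1/20)*sqrt(209).
At the order-3 pole -3/2 set g(ξ) = (ξ - (-3/2))^3*f(ξ) = (-ξ**2/10 - 5*ξ/23 - 1/2)/(ξ**2 - 3*ξ/10 - 1/2)**3.
Order-3 pole: residue = g''(a)/2; g''(-3/2) = -2312225/2693944, so the residue is -2312225/5387888.
The factor ξ**2 - 3*ξ/10 - 1/2 splits as (ξ - a)(ξ - a') with a = 3/20 - (1/20)*sqrt(209), a' = 3/20 + (1/20)*sqrt(209). At the order-3 pole a set g(ξ) = (ξ - a)^3*f(ξ) = [(-ξ**2/10 - 5*ξ/23 - 1/2)/(ξ + 3/2)**3] / (ξ - a')^3.
Order-3 pole: residue = g''(a)/2; g''(3/20 - (1/20)*sqrt(209)) = 2312225/5387888 + (143662425/3359593072)*sqrt(209), so the residue is 2312225/10775776 + (143662425/6719186144)*sqrt(209).
The factor ξ**2 - 3*ξ/10 - 1/2 splits as (ξ - a)(ξ - a') with a = 3/20 + (1/20)*sqrt(209), a' = 3/20 - (1/20)*sqrt(209). At the order-3 pole a set g(ξ) = (ξ - a)^3*f(ξ) = [(-ξ**2/10 - 5*ξ/23 - 1/2)/(ξ + 3/2)**3] / (ξ - a')^3.
Order-3 pole: residue = g''(a)/2; g''(3/20 + (1/20)*sqrt(209)) = 2312225/5387888 - (143662425/3359593072)*sqrt(209), so the residue is 2312225/10775776 - (143662425/6719186144)*sqrt(209).
List the singular points by increasing real part (a conjugate pair: the negative imaginary part first).

Radius of convergence at 0: -3/20 + (1/20)*sqrt(209).
At -3/2: a pole of order 3; residue -2312225/5387888.
At 3/20 - (1/20)*sqrt(209): a pole of order 3; residue 2312225/10775776 + (143662425/6719186144)*sqrt(209).
At 3/20 + (1/20)*sqrt(209): a pole of order 3; residue 2312225/10775776 - (143662425/6719186144)*sqrt(209).


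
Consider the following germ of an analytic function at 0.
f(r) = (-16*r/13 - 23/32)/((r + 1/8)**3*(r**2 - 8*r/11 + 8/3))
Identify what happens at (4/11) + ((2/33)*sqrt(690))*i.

The denominator factor r**2 - 8*r/11 + 8/3 vanishes at (4/11) + ((2/33)*sqrt(690))*i and appears to the power 1; the numerator there equals (-5337/4576) - ((32/429)*sqrt(690))*i, nonzero, and no other factor vanishes.
Hence a pole whose order is the multiplicity, 1.

The point is a pole of order 1.


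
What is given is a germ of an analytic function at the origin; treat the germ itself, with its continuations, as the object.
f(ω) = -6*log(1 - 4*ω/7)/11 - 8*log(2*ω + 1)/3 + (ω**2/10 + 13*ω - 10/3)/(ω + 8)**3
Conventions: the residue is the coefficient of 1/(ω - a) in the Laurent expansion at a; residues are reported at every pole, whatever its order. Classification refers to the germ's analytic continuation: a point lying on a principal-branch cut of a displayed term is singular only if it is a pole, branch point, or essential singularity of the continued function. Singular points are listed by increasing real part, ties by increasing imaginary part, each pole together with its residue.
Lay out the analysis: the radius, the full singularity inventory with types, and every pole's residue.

Denominator factor (ω + 8)^3: pole of order 3 at -8, modulus 8.
Branch term (-6/11)*log(1 - ω/(7/4)): its argument vanishes at ω = 7/4, a logarithmic branch point, modulus 7/4.
Branch term (-8/3)*log(1 - ω/(-1/2)): its argument vanishes at ω = -1/2, a logarithmic branch point, modulus 1/2.
The radius of convergence is the smallest modulus among the singular points: 1/2.
The branch terms are analytic at -8 and contribute nothing to the residue; only the rational part matters.
At the order-3 pole -8 set g(ω) = (ω - (-8))^3*(rational part) = ω**2/10 + 13*ω - 10/3.
Order-3 pole: residue = g''(a)/2; g''(-8) = 1/5, so the residue is 1/10.
List the singular points by increasing real part (a conjugate pair: the negative imaginary part first).

Radius of convergence at 0: 1/2.
At -8: a pole of order 3; residue 1/10.
At -1/2: a logarithmic branch point.
At 7/4: a logarithmic branch point.
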